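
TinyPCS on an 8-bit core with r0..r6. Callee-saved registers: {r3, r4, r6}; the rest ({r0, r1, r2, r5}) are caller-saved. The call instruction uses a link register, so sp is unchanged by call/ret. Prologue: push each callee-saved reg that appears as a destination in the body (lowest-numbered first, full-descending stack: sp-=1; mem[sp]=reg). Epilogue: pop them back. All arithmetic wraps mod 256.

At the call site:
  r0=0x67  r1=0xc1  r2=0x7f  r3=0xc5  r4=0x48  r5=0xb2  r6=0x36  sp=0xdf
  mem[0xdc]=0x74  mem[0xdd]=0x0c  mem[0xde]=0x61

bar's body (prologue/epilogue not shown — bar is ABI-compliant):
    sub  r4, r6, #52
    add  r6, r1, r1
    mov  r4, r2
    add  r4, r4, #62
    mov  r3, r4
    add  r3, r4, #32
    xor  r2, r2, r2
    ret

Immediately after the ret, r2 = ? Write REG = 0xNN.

REG = 0x00

prologue: push r3 -> mem[0xde]=0xc5, sp=0xde
prologue: push r4 -> mem[0xdd]=0x48, sp=0xdd
prologue: push r6 -> mem[0xdc]=0x36, sp=0xdc
body[0] sub  r4, r6, #52 -> r4=0x02
body[1] add  r6, r1, r1 -> r6=0x82
body[2] mov  r4, r2 -> r4=0x7f
body[3] add  r4, r4, #62 -> r4=0xbd
body[4] mov  r3, r4 -> r3=0xbd
body[5] add  r3, r4, #32 -> r3=0xdd
body[6] xor  r2, r2, r2 -> r2=0x00
epilogue: pop r6=0x36, sp=0xdd
epilogue: pop r4=0x48, sp=0xde
epilogue: pop r3=0xc5, sp=0xdf
r2 is caller-saved -> body value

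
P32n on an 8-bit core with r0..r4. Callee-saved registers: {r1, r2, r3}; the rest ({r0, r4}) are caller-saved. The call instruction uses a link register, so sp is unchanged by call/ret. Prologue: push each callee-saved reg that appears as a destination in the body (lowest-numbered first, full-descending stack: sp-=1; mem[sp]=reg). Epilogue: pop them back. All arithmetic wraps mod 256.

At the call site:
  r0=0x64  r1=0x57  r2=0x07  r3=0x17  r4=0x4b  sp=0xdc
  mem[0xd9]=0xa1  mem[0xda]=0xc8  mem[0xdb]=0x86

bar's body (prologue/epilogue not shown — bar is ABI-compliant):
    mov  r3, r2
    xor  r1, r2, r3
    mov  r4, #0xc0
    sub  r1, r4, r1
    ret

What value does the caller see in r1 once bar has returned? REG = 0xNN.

prologue: push r1 -> mem[0xdb]=0x57, sp=0xdb
prologue: push r3 -> mem[0xda]=0x17, sp=0xda
body[0] mov  r3, r2 -> r3=0x07
body[1] xor  r1, r2, r3 -> r1=0x00
body[2] mov  r4, #0xc0 -> r4=0xc0
body[3] sub  r1, r4, r1 -> r1=0xc0
epilogue: pop r3=0x17, sp=0xdb
epilogue: pop r1=0x57, sp=0xdc
r1 is callee-saved -> restored

REG = 0x57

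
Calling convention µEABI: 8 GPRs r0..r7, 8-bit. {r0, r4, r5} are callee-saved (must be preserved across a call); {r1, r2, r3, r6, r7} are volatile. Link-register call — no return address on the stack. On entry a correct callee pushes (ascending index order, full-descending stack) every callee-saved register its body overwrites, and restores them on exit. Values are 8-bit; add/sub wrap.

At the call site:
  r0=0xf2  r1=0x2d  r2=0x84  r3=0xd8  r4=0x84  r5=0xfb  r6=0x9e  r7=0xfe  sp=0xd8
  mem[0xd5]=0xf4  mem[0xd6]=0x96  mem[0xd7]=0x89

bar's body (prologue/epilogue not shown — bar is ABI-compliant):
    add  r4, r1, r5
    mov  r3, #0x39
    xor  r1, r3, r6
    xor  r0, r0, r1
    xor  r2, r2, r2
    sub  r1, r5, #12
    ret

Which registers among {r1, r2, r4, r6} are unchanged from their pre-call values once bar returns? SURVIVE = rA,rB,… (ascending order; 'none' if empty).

SURVIVE = r4,r6

prologue: push r0 -> mem[0xd7]=0xf2, sp=0xd7
prologue: push r4 -> mem[0xd6]=0x84, sp=0xd6
body[0] add  r4, r1, r5 -> r4=0x28
body[1] mov  r3, #0x39 -> r3=0x39
body[2] xor  r1, r3, r6 -> r1=0xa7
body[3] xor  r0, r0, r1 -> r0=0x55
body[4] xor  r2, r2, r2 -> r2=0x00
body[5] sub  r1, r5, #12 -> r1=0xef
epilogue: pop r4=0x84, sp=0xd7
epilogue: pop r0=0xf2, sp=0xd8
r1: caller-saved, written=True
r2: caller-saved, written=True
r4: callee-saved, written=True
r6: caller-saved, written=False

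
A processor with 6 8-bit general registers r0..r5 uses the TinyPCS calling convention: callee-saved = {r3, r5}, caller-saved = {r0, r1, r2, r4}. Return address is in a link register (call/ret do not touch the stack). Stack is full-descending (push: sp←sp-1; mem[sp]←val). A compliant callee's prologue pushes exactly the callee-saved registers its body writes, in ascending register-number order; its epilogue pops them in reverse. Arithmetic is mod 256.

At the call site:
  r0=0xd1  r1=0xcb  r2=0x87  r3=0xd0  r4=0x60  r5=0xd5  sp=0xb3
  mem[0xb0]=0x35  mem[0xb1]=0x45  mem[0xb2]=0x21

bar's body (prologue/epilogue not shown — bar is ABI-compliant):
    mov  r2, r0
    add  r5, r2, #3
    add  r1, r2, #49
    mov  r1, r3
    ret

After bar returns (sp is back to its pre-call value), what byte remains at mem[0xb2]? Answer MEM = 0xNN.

MEM = 0xd5

prologue: push r5 → mem[0xb2]=0xd5, sp=0xb2
body[0] mov  r2, r0 → r2=0xd1
body[1] add  r5, r2, #3 → r5=0xd4
body[2] add  r1, r2, #49 → r1=0x02
body[3] mov  r1, r3 → r1=0xd0
epilogue: pop r5=0xd5, sp=0xb3
prologue pushed ['r5'] at ['0xb2']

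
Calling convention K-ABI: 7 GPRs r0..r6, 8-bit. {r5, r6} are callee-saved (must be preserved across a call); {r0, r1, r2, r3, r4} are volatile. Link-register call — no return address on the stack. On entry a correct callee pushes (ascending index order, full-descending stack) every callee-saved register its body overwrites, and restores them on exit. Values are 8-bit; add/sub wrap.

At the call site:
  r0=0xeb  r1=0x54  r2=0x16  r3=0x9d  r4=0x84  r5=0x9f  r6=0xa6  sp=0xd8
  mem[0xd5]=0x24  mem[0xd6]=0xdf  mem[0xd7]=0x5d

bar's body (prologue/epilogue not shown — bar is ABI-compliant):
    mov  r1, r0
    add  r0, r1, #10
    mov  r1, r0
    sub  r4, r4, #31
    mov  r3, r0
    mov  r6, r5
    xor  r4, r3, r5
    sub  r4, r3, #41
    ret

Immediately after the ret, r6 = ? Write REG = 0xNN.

prologue: push r6 -> mem[0xd7]=0xa6, sp=0xd7
body[0] mov  r1, r0 -> r1=0xeb
body[1] add  r0, r1, #10 -> r0=0xf5
body[2] mov  r1, r0 -> r1=0xf5
body[3] sub  r4, r4, #31 -> r4=0x65
body[4] mov  r3, r0 -> r3=0xf5
body[5] mov  r6, r5 -> r6=0x9f
body[6] xor  r4, r3, r5 -> r4=0x6a
body[7] sub  r4, r3, #41 -> r4=0xcc
epilogue: pop r6=0xa6, sp=0xd8
r6 is callee-saved -> restored

REG = 0xa6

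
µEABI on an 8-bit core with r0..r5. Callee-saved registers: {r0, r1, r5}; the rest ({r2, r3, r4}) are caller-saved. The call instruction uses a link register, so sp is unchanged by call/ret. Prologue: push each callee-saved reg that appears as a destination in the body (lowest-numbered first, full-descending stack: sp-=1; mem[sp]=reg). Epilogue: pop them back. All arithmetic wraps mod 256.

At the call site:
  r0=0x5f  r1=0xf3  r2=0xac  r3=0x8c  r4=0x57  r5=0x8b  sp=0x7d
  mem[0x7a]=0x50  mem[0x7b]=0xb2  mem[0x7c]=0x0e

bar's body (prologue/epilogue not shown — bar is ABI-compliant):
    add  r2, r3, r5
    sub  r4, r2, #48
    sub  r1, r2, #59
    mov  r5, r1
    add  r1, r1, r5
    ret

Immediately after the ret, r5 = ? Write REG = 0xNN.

REG = 0x8b

prologue: push r1 -> mem[0x7c]=0xf3, sp=0x7c
prologue: push r5 -> mem[0x7b]=0x8b, sp=0x7b
body[0] add  r2, r3, r5 -> r2=0x17
body[1] sub  r4, r2, #48 -> r4=0xe7
body[2] sub  r1, r2, #59 -> r1=0xdc
body[3] mov  r5, r1 -> r5=0xdc
body[4] add  r1, r1, r5 -> r1=0xb8
epilogue: pop r5=0x8b, sp=0x7c
epilogue: pop r1=0xf3, sp=0x7d
r5 is callee-saved -> restored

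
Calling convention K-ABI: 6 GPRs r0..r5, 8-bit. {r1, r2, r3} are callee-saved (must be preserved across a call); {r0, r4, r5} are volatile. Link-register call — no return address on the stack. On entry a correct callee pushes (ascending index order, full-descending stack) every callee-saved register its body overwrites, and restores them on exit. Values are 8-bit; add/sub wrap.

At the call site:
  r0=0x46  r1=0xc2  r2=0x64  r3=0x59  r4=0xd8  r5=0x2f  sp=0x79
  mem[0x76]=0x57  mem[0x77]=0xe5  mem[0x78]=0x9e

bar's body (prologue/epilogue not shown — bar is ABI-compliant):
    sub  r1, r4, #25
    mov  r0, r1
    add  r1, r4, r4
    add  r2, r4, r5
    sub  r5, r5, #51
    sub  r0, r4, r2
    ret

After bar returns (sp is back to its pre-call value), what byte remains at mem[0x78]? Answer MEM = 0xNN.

prologue: push r1 → mem[0x78]=0xc2, sp=0x78
prologue: push r2 → mem[0x77]=0x64, sp=0x77
body[0] sub  r1, r4, #25 → r1=0xbf
body[1] mov  r0, r1 → r0=0xbf
body[2] add  r1, r4, r4 → r1=0xb0
body[3] add  r2, r4, r5 → r2=0x07
body[4] sub  r5, r5, #51 → r5=0xfc
body[5] sub  r0, r4, r2 → r0=0xd1
epilogue: pop r2=0x64, sp=0x78
epilogue: pop r1=0xc2, sp=0x79
prologue pushed ['r1', 'r2'] at ['0x78', '0x77']

MEM = 0xc2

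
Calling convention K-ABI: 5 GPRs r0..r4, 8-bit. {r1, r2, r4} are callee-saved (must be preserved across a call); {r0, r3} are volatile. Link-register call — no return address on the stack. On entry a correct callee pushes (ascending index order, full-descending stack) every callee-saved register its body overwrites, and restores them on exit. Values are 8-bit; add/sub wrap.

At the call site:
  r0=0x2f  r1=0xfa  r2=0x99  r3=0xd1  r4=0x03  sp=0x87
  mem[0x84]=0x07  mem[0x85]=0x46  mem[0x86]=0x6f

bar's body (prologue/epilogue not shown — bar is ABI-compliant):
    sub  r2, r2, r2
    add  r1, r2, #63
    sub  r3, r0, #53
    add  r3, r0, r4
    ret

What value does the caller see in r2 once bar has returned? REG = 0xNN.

REG = 0x99

prologue: push r1 -> mem[0x86]=0xfa, sp=0x86
prologue: push r2 -> mem[0x85]=0x99, sp=0x85
body[0] sub  r2, r2, r2 -> r2=0x00
body[1] add  r1, r2, #63 -> r1=0x3f
body[2] sub  r3, r0, #53 -> r3=0xfa
body[3] add  r3, r0, r4 -> r3=0x32
epilogue: pop r2=0x99, sp=0x86
epilogue: pop r1=0xfa, sp=0x87
r2 is callee-saved -> restored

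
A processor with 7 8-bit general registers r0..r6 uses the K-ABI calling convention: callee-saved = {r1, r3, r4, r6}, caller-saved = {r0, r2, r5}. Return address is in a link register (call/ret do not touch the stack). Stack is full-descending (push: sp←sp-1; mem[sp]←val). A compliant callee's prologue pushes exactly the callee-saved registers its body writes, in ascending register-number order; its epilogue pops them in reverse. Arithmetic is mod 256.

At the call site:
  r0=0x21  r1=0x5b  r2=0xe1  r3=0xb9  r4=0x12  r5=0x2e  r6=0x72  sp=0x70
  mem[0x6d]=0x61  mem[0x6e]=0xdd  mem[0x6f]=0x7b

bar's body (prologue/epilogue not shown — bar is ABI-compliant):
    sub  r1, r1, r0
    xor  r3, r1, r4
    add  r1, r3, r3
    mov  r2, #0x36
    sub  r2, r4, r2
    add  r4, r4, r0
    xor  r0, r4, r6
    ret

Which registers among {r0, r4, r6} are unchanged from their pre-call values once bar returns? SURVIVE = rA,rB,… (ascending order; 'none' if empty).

prologue: push r1 → mem[0x6f]=0x5b, sp=0x6f
prologue: push r3 → mem[0x6e]=0xb9, sp=0x6e
prologue: push r4 → mem[0x6d]=0x12, sp=0x6d
body[0] sub  r1, r1, r0 → r1=0x3a
body[1] xor  r3, r1, r4 → r3=0x28
body[2] add  r1, r3, r3 → r1=0x50
body[3] mov  r2, #0x36 → r2=0x36
body[4] sub  r2, r4, r2 → r2=0xdc
body[5] add  r4, r4, r0 → r4=0x33
body[6] xor  r0, r4, r6 → r0=0x41
epilogue: pop r4=0x12, sp=0x6e
epilogue: pop r3=0xb9, sp=0x6f
epilogue: pop r1=0x5b, sp=0x70
r0: caller-saved, written=True
r4: callee-saved, written=True
r6: callee-saved, written=False

SURVIVE = r4,r6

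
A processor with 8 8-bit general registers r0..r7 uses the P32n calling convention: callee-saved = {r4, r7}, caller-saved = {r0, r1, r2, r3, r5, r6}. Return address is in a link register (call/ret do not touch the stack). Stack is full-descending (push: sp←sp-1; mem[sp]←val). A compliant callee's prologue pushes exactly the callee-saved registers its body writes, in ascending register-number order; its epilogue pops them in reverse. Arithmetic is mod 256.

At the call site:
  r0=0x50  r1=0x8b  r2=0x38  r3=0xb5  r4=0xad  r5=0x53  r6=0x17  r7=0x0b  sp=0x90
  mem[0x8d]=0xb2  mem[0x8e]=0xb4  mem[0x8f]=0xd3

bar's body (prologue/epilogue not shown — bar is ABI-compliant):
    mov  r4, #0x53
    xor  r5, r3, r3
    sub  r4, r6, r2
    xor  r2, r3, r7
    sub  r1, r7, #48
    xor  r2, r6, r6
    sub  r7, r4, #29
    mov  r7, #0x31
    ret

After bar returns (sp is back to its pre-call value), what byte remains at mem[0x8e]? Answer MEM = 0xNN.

MEM = 0x0b

prologue: push r4 → mem[0x8f]=0xad, sp=0x8f
prologue: push r7 → mem[0x8e]=0x0b, sp=0x8e
body[0] mov  r4, #0x53 → r4=0x53
body[1] xor  r5, r3, r3 → r5=0x00
body[2] sub  r4, r6, r2 → r4=0xdf
body[3] xor  r2, r3, r7 → r2=0xbe
body[4] sub  r1, r7, #48 → r1=0xdb
body[5] xor  r2, r6, r6 → r2=0x00
body[6] sub  r7, r4, #29 → r7=0xc2
body[7] mov  r7, #0x31 → r7=0x31
epilogue: pop r7=0x0b, sp=0x8f
epilogue: pop r4=0xad, sp=0x90
prologue pushed ['r4', 'r7'] at ['0x8f', '0x8e']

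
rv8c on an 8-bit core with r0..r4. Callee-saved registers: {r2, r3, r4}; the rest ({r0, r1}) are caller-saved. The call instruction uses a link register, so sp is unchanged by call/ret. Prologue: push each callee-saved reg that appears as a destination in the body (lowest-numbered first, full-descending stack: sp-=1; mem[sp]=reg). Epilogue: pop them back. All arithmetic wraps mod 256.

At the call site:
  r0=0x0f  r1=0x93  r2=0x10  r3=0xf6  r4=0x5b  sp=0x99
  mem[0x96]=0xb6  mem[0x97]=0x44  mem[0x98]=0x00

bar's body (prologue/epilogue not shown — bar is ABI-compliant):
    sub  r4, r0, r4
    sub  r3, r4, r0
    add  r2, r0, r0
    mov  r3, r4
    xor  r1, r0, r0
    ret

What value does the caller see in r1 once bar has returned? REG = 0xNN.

REG = 0x00

prologue: push r2 → mem[0x98]=0x10, sp=0x98
prologue: push r3 → mem[0x97]=0xf6, sp=0x97
prologue: push r4 → mem[0x96]=0x5b, sp=0x96
body[0] sub  r4, r0, r4 → r4=0xb4
body[1] sub  r3, r4, r0 → r3=0xa5
body[2] add  r2, r0, r0 → r2=0x1e
body[3] mov  r3, r4 → r3=0xb4
body[4] xor  r1, r0, r0 → r1=0x00
epilogue: pop r4=0x5b, sp=0x97
epilogue: pop r3=0xf6, sp=0x98
epilogue: pop r2=0x10, sp=0x99
r1 is caller-saved → body value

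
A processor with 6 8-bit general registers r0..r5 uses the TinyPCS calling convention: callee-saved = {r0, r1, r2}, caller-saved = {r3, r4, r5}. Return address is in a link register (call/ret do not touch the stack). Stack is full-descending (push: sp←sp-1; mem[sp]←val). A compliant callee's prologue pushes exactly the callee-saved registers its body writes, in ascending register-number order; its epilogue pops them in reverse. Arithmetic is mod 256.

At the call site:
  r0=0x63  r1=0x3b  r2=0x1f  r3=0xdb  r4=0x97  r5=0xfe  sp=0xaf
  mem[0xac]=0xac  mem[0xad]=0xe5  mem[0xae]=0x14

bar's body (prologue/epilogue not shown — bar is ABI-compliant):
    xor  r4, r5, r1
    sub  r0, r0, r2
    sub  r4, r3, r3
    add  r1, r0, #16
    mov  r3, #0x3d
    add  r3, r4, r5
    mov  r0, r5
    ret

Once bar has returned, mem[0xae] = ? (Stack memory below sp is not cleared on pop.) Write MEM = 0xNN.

prologue: push r0 -> mem[0xae]=0x63, sp=0xae
prologue: push r1 -> mem[0xad]=0x3b, sp=0xad
body[0] xor  r4, r5, r1 -> r4=0xc5
body[1] sub  r0, r0, r2 -> r0=0x44
body[2] sub  r4, r3, r3 -> r4=0x00
body[3] add  r1, r0, #16 -> r1=0x54
body[4] mov  r3, #0x3d -> r3=0x3d
body[5] add  r3, r4, r5 -> r3=0xfe
body[6] mov  r0, r5 -> r0=0xfe
epilogue: pop r1=0x3b, sp=0xae
epilogue: pop r0=0x63, sp=0xaf
prologue pushed ['r0', 'r1'] at ['0xae', '0xad']

MEM = 0x63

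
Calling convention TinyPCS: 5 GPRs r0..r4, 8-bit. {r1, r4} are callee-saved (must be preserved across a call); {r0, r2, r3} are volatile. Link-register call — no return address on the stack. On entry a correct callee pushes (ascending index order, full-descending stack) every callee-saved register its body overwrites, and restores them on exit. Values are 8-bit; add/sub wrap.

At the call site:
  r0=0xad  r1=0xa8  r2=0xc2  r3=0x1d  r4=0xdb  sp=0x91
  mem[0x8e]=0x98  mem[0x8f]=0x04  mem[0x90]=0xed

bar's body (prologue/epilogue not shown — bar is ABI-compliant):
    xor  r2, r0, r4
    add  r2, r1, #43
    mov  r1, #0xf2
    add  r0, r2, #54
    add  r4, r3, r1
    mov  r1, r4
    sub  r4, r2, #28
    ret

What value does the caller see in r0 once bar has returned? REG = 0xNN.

prologue: push r1 -> mem[0x90]=0xa8, sp=0x90
prologue: push r4 -> mem[0x8f]=0xdb, sp=0x8f
body[0] xor  r2, r0, r4 -> r2=0x76
body[1] add  r2, r1, #43 -> r2=0xd3
body[2] mov  r1, #0xf2 -> r1=0xf2
body[3] add  r0, r2, #54 -> r0=0x09
body[4] add  r4, r3, r1 -> r4=0x0f
body[5] mov  r1, r4 -> r1=0x0f
body[6] sub  r4, r2, #28 -> r4=0xb7
epilogue: pop r4=0xdb, sp=0x90
epilogue: pop r1=0xa8, sp=0x91
r0 is caller-saved -> body value

REG = 0x09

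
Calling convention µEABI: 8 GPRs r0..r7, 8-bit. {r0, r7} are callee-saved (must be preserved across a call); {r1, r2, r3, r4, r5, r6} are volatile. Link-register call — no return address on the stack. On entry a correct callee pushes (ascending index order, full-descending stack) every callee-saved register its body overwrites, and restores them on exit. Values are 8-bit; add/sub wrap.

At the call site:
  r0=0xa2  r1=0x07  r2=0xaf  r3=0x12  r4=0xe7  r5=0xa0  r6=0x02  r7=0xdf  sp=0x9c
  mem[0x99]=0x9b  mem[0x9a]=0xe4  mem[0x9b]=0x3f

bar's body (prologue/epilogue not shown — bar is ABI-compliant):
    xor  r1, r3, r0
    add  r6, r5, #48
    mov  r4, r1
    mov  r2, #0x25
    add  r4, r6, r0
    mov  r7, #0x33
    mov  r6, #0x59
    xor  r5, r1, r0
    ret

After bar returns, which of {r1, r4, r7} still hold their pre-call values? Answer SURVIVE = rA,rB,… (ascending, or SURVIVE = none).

prologue: push r7 → mem[0x9b]=0xdf, sp=0x9b
body[0] xor  r1, r3, r0 → r1=0xb0
body[1] add  r6, r5, #48 → r6=0xd0
body[2] mov  r4, r1 → r4=0xb0
body[3] mov  r2, #0x25 → r2=0x25
body[4] add  r4, r6, r0 → r4=0x72
body[5] mov  r7, #0x33 → r7=0x33
body[6] mov  r6, #0x59 → r6=0x59
body[7] xor  r5, r1, r0 → r5=0x12
epilogue: pop r7=0xdf, sp=0x9c
r1: caller-saved, written=True
r4: caller-saved, written=True
r7: callee-saved, written=True

SURVIVE = r7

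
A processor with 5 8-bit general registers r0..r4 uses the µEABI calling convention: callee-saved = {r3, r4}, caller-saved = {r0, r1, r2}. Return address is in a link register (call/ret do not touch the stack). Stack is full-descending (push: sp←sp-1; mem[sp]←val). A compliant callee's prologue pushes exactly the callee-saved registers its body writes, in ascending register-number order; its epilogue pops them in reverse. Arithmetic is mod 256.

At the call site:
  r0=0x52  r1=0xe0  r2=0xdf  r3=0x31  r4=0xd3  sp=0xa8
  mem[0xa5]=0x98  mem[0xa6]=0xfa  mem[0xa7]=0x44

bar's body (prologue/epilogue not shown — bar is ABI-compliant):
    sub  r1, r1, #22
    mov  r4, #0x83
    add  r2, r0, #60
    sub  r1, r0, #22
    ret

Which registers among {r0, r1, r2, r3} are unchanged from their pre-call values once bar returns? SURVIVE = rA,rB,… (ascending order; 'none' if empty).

prologue: push r4 → mem[0xa7]=0xd3, sp=0xa7
body[0] sub  r1, r1, #22 → r1=0xca
body[1] mov  r4, #0x83 → r4=0x83
body[2] add  r2, r0, #60 → r2=0x8e
body[3] sub  r1, r0, #22 → r1=0x3c
epilogue: pop r4=0xd3, sp=0xa8
r0: caller-saved, written=False
r1: caller-saved, written=True
r2: caller-saved, written=True
r3: callee-saved, written=False

SURVIVE = r0,r3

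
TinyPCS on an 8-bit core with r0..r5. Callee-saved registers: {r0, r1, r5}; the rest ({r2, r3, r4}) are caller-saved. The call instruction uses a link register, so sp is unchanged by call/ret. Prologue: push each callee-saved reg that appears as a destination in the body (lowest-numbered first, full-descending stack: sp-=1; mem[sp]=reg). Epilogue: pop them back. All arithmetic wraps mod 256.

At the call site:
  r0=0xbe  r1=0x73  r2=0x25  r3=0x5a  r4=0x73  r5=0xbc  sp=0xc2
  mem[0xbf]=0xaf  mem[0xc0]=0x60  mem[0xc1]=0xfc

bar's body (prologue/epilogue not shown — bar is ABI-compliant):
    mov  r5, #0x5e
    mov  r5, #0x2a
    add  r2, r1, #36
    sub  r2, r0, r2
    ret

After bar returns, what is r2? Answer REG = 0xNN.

prologue: push r5 → mem[0xc1]=0xbc, sp=0xc1
body[0] mov  r5, #0x5e → r5=0x5e
body[1] mov  r5, #0x2a → r5=0x2a
body[2] add  r2, r1, #36 → r2=0x97
body[3] sub  r2, r0, r2 → r2=0x27
epilogue: pop r5=0xbc, sp=0xc2
r2 is caller-saved → body value

REG = 0x27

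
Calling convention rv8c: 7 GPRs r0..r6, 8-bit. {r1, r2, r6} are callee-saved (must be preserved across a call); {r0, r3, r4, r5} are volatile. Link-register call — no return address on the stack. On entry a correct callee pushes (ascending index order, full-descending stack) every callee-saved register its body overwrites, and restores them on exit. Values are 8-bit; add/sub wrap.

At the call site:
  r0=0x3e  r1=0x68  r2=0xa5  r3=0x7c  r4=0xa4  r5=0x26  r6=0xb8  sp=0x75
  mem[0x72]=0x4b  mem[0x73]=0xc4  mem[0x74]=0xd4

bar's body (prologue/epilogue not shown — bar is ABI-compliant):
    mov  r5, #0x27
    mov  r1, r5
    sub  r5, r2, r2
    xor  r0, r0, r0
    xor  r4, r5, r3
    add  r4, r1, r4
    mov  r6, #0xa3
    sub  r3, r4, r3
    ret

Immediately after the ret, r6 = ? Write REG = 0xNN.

REG = 0xb8

prologue: push r1 → mem[0x74]=0x68, sp=0x74
prologue: push r6 → mem[0x73]=0xb8, sp=0x73
body[0] mov  r5, #0x27 → r5=0x27
body[1] mov  r1, r5 → r1=0x27
body[2] sub  r5, r2, r2 → r5=0x00
body[3] xor  r0, r0, r0 → r0=0x00
body[4] xor  r4, r5, r3 → r4=0x7c
body[5] add  r4, r1, r4 → r4=0xa3
body[6] mov  r6, #0xa3 → r6=0xa3
body[7] sub  r3, r4, r3 → r3=0x27
epilogue: pop r6=0xb8, sp=0x74
epilogue: pop r1=0x68, sp=0x75
r6 is callee-saved → restored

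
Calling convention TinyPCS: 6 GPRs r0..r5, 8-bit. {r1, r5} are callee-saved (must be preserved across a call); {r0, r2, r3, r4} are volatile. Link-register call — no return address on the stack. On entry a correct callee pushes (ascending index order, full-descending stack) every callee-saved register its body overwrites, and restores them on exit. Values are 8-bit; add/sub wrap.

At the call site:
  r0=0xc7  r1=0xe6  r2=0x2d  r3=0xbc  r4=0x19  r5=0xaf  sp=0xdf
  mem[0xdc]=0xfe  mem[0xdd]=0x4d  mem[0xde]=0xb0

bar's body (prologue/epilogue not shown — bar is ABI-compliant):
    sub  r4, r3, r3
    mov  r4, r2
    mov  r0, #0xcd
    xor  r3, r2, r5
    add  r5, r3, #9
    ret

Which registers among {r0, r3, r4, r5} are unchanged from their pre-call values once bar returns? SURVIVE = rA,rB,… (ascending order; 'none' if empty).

SURVIVE = r5

prologue: push r5 -> mem[0xde]=0xaf, sp=0xde
body[0] sub  r4, r3, r3 -> r4=0x00
body[1] mov  r4, r2 -> r4=0x2d
body[2] mov  r0, #0xcd -> r0=0xcd
body[3] xor  r3, r2, r5 -> r3=0x82
body[4] add  r5, r3, #9 -> r5=0x8b
epilogue: pop r5=0xaf, sp=0xdf
r0: caller-saved, written=True
r3: caller-saved, written=True
r4: caller-saved, written=True
r5: callee-saved, written=True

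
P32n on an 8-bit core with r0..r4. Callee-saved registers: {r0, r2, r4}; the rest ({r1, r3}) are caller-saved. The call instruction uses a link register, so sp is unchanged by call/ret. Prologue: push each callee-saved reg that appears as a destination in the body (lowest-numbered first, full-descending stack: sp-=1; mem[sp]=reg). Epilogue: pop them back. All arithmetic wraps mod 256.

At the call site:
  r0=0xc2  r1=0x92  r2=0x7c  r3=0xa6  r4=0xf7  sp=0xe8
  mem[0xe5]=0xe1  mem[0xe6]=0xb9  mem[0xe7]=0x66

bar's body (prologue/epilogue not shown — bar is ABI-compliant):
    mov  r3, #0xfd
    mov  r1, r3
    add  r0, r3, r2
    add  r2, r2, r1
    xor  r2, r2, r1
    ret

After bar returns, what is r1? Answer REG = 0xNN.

prologue: push r0 -> mem[0xe7]=0xc2, sp=0xe7
prologue: push r2 -> mem[0xe6]=0x7c, sp=0xe6
body[0] mov  r3, #0xfd -> r3=0xfd
body[1] mov  r1, r3 -> r1=0xfd
body[2] add  r0, r3, r2 -> r0=0x79
body[3] add  r2, r2, r1 -> r2=0x79
body[4] xor  r2, r2, r1 -> r2=0x84
epilogue: pop r2=0x7c, sp=0xe7
epilogue: pop r0=0xc2, sp=0xe8
r1 is caller-saved -> body value

REG = 0xfd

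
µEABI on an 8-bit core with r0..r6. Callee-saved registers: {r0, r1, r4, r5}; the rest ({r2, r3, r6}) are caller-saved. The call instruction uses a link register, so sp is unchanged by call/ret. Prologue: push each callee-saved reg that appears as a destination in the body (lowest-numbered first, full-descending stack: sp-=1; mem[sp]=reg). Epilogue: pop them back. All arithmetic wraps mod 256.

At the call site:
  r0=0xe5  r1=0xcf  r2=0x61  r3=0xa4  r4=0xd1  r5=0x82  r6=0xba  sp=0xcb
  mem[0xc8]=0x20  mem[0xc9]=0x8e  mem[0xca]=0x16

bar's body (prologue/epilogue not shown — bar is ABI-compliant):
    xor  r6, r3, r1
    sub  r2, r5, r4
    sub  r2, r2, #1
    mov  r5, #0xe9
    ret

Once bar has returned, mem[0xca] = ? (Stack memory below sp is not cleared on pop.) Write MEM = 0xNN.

MEM = 0x82

prologue: push r5 -> mem[0xca]=0x82, sp=0xca
body[0] xor  r6, r3, r1 -> r6=0x6b
body[1] sub  r2, r5, r4 -> r2=0xb1
body[2] sub  r2, r2, #1 -> r2=0xb0
body[3] mov  r5, #0xe9 -> r5=0xe9
epilogue: pop r5=0x82, sp=0xcb
prologue pushed ['r5'] at ['0xca']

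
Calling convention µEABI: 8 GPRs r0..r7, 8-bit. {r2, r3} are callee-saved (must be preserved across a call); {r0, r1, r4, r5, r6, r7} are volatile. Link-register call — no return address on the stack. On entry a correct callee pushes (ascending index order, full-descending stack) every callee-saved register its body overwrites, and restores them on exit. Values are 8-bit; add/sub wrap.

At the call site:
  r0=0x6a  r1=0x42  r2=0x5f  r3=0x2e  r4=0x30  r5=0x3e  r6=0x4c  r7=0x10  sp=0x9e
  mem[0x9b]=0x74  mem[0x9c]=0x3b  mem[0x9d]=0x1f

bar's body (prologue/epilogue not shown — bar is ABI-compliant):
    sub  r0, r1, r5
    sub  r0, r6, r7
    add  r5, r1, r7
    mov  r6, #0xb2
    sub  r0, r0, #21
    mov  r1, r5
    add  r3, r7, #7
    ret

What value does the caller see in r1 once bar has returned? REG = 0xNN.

REG = 0x52

prologue: push r3 -> mem[0x9d]=0x2e, sp=0x9d
body[0] sub  r0, r1, r5 -> r0=0x04
body[1] sub  r0, r6, r7 -> r0=0x3c
body[2] add  r5, r1, r7 -> r5=0x52
body[3] mov  r6, #0xb2 -> r6=0xb2
body[4] sub  r0, r0, #21 -> r0=0x27
body[5] mov  r1, r5 -> r1=0x52
body[6] add  r3, r7, #7 -> r3=0x17
epilogue: pop r3=0x2e, sp=0x9e
r1 is caller-saved -> body value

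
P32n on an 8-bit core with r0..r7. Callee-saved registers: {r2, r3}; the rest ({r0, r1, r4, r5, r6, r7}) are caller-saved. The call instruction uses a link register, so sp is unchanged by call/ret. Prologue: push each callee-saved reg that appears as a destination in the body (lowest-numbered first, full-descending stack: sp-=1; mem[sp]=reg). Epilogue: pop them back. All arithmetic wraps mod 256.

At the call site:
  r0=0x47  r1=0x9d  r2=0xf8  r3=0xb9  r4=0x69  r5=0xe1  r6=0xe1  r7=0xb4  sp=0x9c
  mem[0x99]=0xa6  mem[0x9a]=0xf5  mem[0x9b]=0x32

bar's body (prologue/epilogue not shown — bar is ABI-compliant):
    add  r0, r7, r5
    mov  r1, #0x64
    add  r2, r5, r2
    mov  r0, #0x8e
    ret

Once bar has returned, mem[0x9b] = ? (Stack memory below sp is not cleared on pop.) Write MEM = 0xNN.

MEM = 0xf8

prologue: push r2 → mem[0x9b]=0xf8, sp=0x9b
body[0] add  r0, r7, r5 → r0=0x95
body[1] mov  r1, #0x64 → r1=0x64
body[2] add  r2, r5, r2 → r2=0xd9
body[3] mov  r0, #0x8e → r0=0x8e
epilogue: pop r2=0xf8, sp=0x9c
prologue pushed ['r2'] at ['0x9b']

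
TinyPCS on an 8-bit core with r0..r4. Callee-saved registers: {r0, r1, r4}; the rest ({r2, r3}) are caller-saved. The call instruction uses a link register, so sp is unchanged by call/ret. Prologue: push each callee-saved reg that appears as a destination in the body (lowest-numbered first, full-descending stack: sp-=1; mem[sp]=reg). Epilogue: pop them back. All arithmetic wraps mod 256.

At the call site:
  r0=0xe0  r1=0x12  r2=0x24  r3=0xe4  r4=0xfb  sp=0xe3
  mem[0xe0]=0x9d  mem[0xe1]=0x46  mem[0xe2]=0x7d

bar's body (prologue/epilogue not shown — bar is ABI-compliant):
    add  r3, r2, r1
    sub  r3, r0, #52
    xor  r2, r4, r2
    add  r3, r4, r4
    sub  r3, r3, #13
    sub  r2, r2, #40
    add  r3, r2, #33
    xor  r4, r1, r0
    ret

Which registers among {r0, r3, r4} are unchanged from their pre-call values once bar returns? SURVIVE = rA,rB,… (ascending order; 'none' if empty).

SURVIVE = r0,r4

prologue: push r4 -> mem[0xe2]=0xfb, sp=0xe2
body[0] add  r3, r2, r1 -> r3=0x36
body[1] sub  r3, r0, #52 -> r3=0xac
body[2] xor  r2, r4, r2 -> r2=0xdf
body[3] add  r3, r4, r4 -> r3=0xf6
body[4] sub  r3, r3, #13 -> r3=0xe9
body[5] sub  r2, r2, #40 -> r2=0xb7
body[6] add  r3, r2, #33 -> r3=0xd8
body[7] xor  r4, r1, r0 -> r4=0xf2
epilogue: pop r4=0xfb, sp=0xe3
r0: callee-saved, written=False
r3: caller-saved, written=True
r4: callee-saved, written=True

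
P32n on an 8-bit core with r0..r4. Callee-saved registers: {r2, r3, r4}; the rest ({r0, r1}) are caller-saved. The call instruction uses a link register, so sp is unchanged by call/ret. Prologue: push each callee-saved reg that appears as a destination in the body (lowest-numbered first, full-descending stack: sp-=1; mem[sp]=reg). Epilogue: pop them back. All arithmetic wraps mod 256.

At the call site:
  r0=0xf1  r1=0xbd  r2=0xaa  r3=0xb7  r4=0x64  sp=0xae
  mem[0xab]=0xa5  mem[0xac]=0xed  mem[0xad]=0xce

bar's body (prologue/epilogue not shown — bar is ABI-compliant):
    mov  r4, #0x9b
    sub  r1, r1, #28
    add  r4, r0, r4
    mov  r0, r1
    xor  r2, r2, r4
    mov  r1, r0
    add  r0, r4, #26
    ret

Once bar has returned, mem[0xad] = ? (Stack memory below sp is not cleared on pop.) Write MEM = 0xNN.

prologue: push r2 → mem[0xad]=0xaa, sp=0xad
prologue: push r4 → mem[0xac]=0x64, sp=0xac
body[0] mov  r4, #0x9b → r4=0x9b
body[1] sub  r1, r1, #28 → r1=0xa1
body[2] add  r4, r0, r4 → r4=0x8c
body[3] mov  r0, r1 → r0=0xa1
body[4] xor  r2, r2, r4 → r2=0x26
body[5] mov  r1, r0 → r1=0xa1
body[6] add  r0, r4, #26 → r0=0xa6
epilogue: pop r4=0x64, sp=0xad
epilogue: pop r2=0xaa, sp=0xae
prologue pushed ['r2', 'r4'] at ['0xad', '0xac']

MEM = 0xaa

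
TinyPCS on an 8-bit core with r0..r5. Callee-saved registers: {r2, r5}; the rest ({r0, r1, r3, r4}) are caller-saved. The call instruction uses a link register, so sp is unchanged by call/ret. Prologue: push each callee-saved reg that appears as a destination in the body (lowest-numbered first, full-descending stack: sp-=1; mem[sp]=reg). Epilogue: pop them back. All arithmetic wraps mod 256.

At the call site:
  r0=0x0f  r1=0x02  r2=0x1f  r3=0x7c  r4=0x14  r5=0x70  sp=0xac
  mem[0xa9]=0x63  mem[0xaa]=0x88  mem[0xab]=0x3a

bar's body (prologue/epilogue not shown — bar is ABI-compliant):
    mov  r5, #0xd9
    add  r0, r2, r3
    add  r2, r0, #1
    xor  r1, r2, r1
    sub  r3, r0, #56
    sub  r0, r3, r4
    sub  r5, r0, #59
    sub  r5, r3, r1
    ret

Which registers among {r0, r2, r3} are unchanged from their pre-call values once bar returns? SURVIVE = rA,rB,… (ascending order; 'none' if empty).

SURVIVE = r2

prologue: push r2 -> mem[0xab]=0x1f, sp=0xab
prologue: push r5 -> mem[0xaa]=0x70, sp=0xaa
body[0] mov  r5, #0xd9 -> r5=0xd9
body[1] add  r0, r2, r3 -> r0=0x9b
body[2] add  r2, r0, #1 -> r2=0x9c
body[3] xor  r1, r2, r1 -> r1=0x9e
body[4] sub  r3, r0, #56 -> r3=0x63
body[5] sub  r0, r3, r4 -> r0=0x4f
body[6] sub  r5, r0, #59 -> r5=0x14
body[7] sub  r5, r3, r1 -> r5=0xc5
epilogue: pop r5=0x70, sp=0xab
epilogue: pop r2=0x1f, sp=0xac
r0: caller-saved, written=True
r2: callee-saved, written=True
r3: caller-saved, written=True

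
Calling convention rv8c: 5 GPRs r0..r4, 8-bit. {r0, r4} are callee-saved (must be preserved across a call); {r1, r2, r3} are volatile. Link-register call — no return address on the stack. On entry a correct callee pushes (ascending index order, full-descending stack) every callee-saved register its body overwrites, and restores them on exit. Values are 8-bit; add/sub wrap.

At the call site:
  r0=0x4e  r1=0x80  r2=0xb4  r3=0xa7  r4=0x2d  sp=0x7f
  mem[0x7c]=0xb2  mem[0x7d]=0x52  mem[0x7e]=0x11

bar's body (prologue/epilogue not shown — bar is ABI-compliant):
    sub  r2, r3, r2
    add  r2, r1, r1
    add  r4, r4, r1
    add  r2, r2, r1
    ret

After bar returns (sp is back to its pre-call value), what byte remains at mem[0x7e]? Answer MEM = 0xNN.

prologue: push r4 → mem[0x7e]=0x2d, sp=0x7e
body[0] sub  r2, r3, r2 → r2=0xf3
body[1] add  r2, r1, r1 → r2=0x00
body[2] add  r4, r4, r1 → r4=0xad
body[3] add  r2, r2, r1 → r2=0x80
epilogue: pop r4=0x2d, sp=0x7f
prologue pushed ['r4'] at ['0x7e']

MEM = 0x2d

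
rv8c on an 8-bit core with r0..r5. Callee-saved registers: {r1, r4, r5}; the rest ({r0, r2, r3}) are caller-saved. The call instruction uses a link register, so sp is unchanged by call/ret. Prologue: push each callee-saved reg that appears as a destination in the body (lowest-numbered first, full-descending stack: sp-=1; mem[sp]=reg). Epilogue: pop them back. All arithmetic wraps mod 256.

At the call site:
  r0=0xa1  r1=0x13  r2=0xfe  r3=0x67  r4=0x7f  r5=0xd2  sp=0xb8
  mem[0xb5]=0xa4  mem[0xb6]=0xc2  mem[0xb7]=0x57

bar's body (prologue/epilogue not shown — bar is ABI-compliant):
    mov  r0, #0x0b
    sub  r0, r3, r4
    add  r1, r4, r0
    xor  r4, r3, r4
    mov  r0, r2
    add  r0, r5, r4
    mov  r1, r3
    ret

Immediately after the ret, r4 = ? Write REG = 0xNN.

REG = 0x7f

prologue: push r1 → mem[0xb7]=0x13, sp=0xb7
prologue: push r4 → mem[0xb6]=0x7f, sp=0xb6
body[0] mov  r0, #0x0b → r0=0x0b
body[1] sub  r0, r3, r4 → r0=0xe8
body[2] add  r1, r4, r0 → r1=0x67
body[3] xor  r4, r3, r4 → r4=0x18
body[4] mov  r0, r2 → r0=0xfe
body[5] add  r0, r5, r4 → r0=0xea
body[6] mov  r1, r3 → r1=0x67
epilogue: pop r4=0x7f, sp=0xb7
epilogue: pop r1=0x13, sp=0xb8
r4 is callee-saved → restored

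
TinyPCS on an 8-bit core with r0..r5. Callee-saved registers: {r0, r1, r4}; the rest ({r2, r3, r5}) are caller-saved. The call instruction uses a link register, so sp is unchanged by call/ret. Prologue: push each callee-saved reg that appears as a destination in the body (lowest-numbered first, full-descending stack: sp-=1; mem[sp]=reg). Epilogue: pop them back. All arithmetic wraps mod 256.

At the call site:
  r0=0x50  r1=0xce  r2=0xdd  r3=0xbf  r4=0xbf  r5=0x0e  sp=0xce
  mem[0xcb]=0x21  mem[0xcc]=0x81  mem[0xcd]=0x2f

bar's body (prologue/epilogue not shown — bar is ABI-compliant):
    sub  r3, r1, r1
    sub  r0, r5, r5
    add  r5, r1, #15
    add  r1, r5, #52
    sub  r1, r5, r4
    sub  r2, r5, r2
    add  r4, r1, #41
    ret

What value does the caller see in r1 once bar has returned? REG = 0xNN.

prologue: push r0 → mem[0xcd]=0x50, sp=0xcd
prologue: push r1 → mem[0xcc]=0xce, sp=0xcc
prologue: push r4 → mem[0xcb]=0xbf, sp=0xcb
body[0] sub  r3, r1, r1 → r3=0x00
body[1] sub  r0, r5, r5 → r0=0x00
body[2] add  r5, r1, #15 → r5=0xdd
body[3] add  r1, r5, #52 → r1=0x11
body[4] sub  r1, r5, r4 → r1=0x1e
body[5] sub  r2, r5, r2 → r2=0x00
body[6] add  r4, r1, #41 → r4=0x47
epilogue: pop r4=0xbf, sp=0xcc
epilogue: pop r1=0xce, sp=0xcd
epilogue: pop r0=0x50, sp=0xce
r1 is callee-saved → restored

REG = 0xce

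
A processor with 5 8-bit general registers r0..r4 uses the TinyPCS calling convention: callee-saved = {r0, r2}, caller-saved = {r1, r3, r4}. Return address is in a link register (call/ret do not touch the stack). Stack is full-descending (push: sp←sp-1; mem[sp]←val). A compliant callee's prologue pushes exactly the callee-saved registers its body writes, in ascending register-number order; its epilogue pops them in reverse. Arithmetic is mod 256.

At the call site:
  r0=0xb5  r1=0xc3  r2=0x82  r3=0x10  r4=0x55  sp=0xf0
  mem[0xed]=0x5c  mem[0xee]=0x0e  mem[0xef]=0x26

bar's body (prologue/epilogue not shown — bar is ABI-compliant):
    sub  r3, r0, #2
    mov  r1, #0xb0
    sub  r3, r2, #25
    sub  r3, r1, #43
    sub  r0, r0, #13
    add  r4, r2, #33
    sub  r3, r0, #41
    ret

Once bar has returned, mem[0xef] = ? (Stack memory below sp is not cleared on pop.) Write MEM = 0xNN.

MEM = 0xb5

prologue: push r0 -> mem[0xef]=0xb5, sp=0xef
body[0] sub  r3, r0, #2 -> r3=0xb3
body[1] mov  r1, #0xb0 -> r1=0xb0
body[2] sub  r3, r2, #25 -> r3=0x69
body[3] sub  r3, r1, #43 -> r3=0x85
body[4] sub  r0, r0, #13 -> r0=0xa8
body[5] add  r4, r2, #33 -> r4=0xa3
body[6] sub  r3, r0, #41 -> r3=0x7f
epilogue: pop r0=0xb5, sp=0xf0
prologue pushed ['r0'] at ['0xef']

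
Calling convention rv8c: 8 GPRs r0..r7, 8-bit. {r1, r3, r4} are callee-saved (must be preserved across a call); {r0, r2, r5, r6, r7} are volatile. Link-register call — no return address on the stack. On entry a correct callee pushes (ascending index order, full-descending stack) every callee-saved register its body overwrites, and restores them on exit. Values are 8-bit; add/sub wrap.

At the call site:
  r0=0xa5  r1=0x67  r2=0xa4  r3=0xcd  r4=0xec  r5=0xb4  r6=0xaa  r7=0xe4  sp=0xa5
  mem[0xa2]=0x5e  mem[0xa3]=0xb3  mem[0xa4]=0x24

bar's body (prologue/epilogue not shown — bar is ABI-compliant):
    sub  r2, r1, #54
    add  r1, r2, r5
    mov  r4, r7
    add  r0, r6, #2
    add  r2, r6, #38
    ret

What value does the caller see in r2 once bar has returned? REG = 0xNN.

REG = 0xd0

prologue: push r1 -> mem[0xa4]=0x67, sp=0xa4
prologue: push r4 -> mem[0xa3]=0xec, sp=0xa3
body[0] sub  r2, r1, #54 -> r2=0x31
body[1] add  r1, r2, r5 -> r1=0xe5
body[2] mov  r4, r7 -> r4=0xe4
body[3] add  r0, r6, #2 -> r0=0xac
body[4] add  r2, r6, #38 -> r2=0xd0
epilogue: pop r4=0xec, sp=0xa4
epilogue: pop r1=0x67, sp=0xa5
r2 is caller-saved -> body value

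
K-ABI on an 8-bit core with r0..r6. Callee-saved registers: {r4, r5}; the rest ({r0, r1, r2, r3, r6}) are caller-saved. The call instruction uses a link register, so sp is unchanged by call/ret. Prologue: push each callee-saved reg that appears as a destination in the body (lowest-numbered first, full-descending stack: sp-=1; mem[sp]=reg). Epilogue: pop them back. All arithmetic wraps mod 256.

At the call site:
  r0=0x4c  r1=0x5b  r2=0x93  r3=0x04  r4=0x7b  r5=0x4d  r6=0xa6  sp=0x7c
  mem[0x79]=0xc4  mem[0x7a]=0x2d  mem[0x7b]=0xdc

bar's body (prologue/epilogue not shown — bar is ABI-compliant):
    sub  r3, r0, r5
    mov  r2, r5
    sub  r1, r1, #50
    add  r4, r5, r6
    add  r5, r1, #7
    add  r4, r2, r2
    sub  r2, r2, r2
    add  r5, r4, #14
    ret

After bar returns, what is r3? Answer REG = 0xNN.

prologue: push r4 -> mem[0x7b]=0x7b, sp=0x7b
prologue: push r5 -> mem[0x7a]=0x4d, sp=0x7a
body[0] sub  r3, r0, r5 -> r3=0xff
body[1] mov  r2, r5 -> r2=0x4d
body[2] sub  r1, r1, #50 -> r1=0x29
body[3] add  r4, r5, r6 -> r4=0xf3
body[4] add  r5, r1, #7 -> r5=0x30
body[5] add  r4, r2, r2 -> r4=0x9a
body[6] sub  r2, r2, r2 -> r2=0x00
body[7] add  r5, r4, #14 -> r5=0xa8
epilogue: pop r5=0x4d, sp=0x7b
epilogue: pop r4=0x7b, sp=0x7c
r3 is caller-saved -> body value

REG = 0xff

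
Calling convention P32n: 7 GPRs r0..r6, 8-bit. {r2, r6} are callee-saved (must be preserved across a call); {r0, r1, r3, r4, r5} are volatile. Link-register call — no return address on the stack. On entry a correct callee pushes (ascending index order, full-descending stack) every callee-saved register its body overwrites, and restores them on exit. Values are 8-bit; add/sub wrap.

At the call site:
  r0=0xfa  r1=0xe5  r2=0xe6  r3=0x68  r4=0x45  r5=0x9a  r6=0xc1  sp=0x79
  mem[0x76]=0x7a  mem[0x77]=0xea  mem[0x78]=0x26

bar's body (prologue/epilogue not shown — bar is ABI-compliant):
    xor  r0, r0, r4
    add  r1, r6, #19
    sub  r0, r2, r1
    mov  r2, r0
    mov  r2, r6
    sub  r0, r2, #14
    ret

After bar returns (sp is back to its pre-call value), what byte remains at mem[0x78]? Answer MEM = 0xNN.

prologue: push r2 -> mem[0x78]=0xe6, sp=0x78
body[0] xor  r0, r0, r4 -> r0=0xbf
body[1] add  r1, r6, #19 -> r1=0xd4
body[2] sub  r0, r2, r1 -> r0=0x12
body[3] mov  r2, r0 -> r2=0x12
body[4] mov  r2, r6 -> r2=0xc1
body[5] sub  r0, r2, #14 -> r0=0xb3
epilogue: pop r2=0xe6, sp=0x79
prologue pushed ['r2'] at ['0x78']

MEM = 0xe6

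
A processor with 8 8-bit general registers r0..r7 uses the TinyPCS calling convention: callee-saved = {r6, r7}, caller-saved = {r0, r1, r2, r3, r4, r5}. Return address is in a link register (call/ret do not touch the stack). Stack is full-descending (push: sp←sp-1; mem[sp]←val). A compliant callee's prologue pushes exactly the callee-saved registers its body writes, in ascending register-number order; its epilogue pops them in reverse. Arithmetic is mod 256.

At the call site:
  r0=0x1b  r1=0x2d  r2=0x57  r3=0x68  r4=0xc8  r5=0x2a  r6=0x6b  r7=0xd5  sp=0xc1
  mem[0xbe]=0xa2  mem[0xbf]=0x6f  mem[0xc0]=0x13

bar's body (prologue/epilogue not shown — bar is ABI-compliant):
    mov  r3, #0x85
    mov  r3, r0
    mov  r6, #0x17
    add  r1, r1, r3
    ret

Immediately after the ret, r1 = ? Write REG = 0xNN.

REG = 0x48

prologue: push r6 → mem[0xc0]=0x6b, sp=0xc0
body[0] mov  r3, #0x85 → r3=0x85
body[1] mov  r3, r0 → r3=0x1b
body[2] mov  r6, #0x17 → r6=0x17
body[3] add  r1, r1, r3 → r1=0x48
epilogue: pop r6=0x6b, sp=0xc1
r1 is caller-saved → body value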